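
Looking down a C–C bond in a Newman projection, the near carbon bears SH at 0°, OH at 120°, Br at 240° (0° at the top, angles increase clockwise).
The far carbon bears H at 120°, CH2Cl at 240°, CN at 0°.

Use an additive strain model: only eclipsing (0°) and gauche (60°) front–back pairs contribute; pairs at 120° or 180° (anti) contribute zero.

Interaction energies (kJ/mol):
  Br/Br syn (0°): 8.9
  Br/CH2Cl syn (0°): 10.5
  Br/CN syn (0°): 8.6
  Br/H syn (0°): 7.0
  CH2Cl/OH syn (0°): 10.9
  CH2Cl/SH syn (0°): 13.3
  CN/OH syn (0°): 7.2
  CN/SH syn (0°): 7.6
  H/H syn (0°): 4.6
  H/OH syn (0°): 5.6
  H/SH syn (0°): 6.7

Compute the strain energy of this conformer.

23.7 kJ/mol

This conformer (eclipsed): SH(0°)/CN(0°) eclipsed 7.6; OH(120°)/H(120°) eclipsed 5.6; Br(240°)/CH2Cl(240°) eclipsed 10.5 → 23.7 kJ/mol.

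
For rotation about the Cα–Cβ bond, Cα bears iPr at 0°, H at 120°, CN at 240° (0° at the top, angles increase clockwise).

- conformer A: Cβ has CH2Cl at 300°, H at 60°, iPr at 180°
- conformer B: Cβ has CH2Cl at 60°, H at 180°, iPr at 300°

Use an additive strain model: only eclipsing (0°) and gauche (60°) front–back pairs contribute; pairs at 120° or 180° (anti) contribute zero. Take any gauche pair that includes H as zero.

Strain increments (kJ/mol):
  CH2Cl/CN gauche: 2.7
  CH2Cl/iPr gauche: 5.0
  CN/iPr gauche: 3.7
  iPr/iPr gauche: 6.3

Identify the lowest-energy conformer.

A (staggered): iPr–CH2Cl gauche, CN–CH2Cl gauche, CN–iPr gauche; 5.0 + 2.7 + 3.7 = 11.4 kJ/mol.
B (staggered): iPr–CH2Cl gauche, iPr–iPr gauche, CN–iPr gauche; 5.0 + 6.3 + 3.7 = 15.0 kJ/mol.
A has the lowest total (11.4 kJ/mol).

A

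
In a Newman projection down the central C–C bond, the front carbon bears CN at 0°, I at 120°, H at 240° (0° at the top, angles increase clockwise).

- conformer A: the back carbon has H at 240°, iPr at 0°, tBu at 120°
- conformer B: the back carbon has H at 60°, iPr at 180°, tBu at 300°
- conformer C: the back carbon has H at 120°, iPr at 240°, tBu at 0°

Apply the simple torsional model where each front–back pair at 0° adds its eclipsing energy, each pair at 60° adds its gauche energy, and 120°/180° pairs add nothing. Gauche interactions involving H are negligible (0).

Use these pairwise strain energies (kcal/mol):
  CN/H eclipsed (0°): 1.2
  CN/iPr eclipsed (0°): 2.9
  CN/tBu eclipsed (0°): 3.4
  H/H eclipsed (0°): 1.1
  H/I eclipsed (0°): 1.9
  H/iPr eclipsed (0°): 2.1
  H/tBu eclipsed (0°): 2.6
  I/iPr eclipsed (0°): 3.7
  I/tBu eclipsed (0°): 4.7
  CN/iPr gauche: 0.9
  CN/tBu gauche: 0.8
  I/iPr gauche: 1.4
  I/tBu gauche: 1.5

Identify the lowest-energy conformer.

B

A (eclipsed): CN–iPr eclipsed, I–tBu eclipsed, H–H eclipsed; 2.9 + 4.7 + 1.1 = 8.7 kcal/mol.
B (staggered): CN–tBu gauche, I–iPr gauche; 0.8 + 1.4 = 2.2 kcal/mol.
C (eclipsed): CN–tBu eclipsed, I–H eclipsed, H–iPr eclipsed; 3.4 + 1.9 + 2.1 = 7.4 kcal/mol.
B has the lowest total (2.2 kcal/mol).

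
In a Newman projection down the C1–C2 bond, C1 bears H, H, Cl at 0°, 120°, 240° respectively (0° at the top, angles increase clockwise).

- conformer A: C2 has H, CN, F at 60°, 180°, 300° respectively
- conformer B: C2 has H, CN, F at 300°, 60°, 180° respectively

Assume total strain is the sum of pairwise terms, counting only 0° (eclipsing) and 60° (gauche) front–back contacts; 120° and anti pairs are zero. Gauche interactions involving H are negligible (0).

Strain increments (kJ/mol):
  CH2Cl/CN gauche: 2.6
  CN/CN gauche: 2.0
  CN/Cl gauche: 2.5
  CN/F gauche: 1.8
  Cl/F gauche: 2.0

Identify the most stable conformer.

B

A (staggered): Cl–CN gauche, Cl–F gauche; 2.5 + 2.0 = 4.5 kJ/mol.
B (staggered): Cl–F gauche; 2.0 = 2.0 kJ/mol.
B has the lowest total (2.0 kJ/mol).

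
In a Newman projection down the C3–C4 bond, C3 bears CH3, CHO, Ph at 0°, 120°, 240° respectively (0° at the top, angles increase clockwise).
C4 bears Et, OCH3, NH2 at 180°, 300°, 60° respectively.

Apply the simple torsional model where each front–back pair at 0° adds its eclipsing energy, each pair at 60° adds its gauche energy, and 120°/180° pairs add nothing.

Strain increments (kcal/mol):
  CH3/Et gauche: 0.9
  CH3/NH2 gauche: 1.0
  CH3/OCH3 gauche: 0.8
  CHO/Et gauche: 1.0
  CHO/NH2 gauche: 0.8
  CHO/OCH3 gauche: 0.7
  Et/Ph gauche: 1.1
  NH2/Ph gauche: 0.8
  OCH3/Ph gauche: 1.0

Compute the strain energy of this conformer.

5.7 kcal/mol

This conformer (staggered): CH3–OCH3 gauche, CH3–NH2 gauche, CHO–Et gauche, CHO–NH2 gauche, Ph–Et gauche, Ph–OCH3 gauche; 0.8 + 1.0 + 1.0 + 0.8 + 1.1 + 1.0 = 5.7 kcal/mol.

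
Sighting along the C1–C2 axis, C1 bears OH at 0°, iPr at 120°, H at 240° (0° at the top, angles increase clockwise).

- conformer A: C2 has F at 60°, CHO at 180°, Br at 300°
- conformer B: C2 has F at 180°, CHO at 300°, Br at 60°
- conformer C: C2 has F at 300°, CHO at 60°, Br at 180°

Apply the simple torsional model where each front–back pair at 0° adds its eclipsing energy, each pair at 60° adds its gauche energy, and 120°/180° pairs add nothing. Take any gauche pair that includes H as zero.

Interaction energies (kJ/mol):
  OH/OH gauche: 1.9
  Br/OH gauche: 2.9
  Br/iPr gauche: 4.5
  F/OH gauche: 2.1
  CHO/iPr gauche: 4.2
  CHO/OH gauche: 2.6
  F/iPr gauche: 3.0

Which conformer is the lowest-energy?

A (staggered): OH–F gauche, OH–Br gauche, iPr–F gauche, iPr–CHO gauche; 2.1 + 2.9 + 3.0 + 4.2 = 12.2 kJ/mol.
B (staggered): OH–CHO gauche, OH–Br gauche, iPr–F gauche, iPr–Br gauche; 2.6 + 2.9 + 3.0 + 4.5 = 13.0 kJ/mol.
C (staggered): OH–F gauche, OH–CHO gauche, iPr–CHO gauche, iPr–Br gauche; 2.1 + 2.6 + 4.2 + 4.5 = 13.4 kJ/mol.
A has the lowest total (12.2 kJ/mol).

A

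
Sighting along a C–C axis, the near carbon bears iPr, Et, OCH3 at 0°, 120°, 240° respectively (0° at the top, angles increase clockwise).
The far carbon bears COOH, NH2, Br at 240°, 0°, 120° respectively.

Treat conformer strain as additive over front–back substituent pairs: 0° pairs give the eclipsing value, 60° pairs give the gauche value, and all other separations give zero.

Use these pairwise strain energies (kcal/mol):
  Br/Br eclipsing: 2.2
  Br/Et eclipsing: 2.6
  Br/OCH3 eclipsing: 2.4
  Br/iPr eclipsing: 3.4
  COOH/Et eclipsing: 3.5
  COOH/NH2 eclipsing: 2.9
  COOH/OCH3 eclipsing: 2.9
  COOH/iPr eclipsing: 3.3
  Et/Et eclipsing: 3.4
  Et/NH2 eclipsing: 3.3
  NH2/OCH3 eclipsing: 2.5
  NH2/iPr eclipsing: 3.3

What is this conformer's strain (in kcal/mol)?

8.8 kcal/mol

This conformer is eclipsed. iPr at 0° is eclipsed with NH2 at 0° (3.3); Et at 120° is eclipsed with Br at 120° (2.6); OCH3 at 240° is eclipsed with COOH at 240° (2.9). Total 8.8 kcal/mol.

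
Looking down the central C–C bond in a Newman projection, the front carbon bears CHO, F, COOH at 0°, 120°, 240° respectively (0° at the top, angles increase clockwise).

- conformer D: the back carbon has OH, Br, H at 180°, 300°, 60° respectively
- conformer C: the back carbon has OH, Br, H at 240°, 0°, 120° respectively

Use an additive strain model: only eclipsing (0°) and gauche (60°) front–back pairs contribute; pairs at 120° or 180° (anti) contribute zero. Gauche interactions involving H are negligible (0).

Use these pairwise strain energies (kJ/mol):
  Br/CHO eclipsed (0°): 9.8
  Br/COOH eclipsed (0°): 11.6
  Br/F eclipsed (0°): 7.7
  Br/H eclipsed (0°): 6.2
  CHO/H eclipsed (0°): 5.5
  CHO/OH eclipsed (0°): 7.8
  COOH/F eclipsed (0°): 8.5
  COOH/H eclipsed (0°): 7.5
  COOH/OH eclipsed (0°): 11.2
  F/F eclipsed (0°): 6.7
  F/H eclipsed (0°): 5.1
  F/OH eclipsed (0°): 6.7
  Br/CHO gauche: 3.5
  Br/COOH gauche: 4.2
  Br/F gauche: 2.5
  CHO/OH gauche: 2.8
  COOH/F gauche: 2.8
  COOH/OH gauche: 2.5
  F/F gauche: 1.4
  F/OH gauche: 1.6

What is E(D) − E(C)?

D is staggered. CHO at 0° is gauche with Br at 300° (3.5); F at 120° is gauche with OH at 180° (1.6); COOH at 240° is gauche with OH at 180° (2.5); COOH at 240° is gauche with Br at 300° (4.2). Total 11.8 kJ/mol.
C is eclipsed. CHO at 0° is eclipsed with Br at 0° (9.8); F at 120° is eclipsed with H at 120° (5.1); COOH at 240° is eclipsed with OH at 240° (11.2). Total 26.1 kJ/mol.
E(D) − E(C) = 11.8 − 26.1 = -14.3 kJ/mol.

-14.3 kJ/mol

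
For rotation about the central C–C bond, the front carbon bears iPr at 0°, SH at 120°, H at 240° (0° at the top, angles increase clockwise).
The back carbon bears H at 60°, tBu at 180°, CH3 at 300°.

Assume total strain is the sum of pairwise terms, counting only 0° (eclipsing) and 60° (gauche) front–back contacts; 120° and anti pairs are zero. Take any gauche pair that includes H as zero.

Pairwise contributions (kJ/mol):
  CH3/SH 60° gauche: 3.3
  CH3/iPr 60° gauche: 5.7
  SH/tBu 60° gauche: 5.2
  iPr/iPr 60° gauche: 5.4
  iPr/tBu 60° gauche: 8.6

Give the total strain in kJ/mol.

This conformer is staggered. iPr at 0° is gauche with CH3 at 300° (5.7); SH at 120° is gauche with tBu at 180° (5.2). Total 10.9 kJ/mol.

10.9 kJ/mol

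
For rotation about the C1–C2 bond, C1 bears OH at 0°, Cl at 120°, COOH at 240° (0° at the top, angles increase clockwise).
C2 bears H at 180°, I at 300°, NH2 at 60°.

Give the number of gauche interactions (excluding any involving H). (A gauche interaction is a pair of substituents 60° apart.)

4

Non-H gauche pairs: OH(0°)/I(300°); OH(0°)/NH2(60°); Cl(120°)/NH2(60°); COOH(240°)/I(300°) — 4 interactions.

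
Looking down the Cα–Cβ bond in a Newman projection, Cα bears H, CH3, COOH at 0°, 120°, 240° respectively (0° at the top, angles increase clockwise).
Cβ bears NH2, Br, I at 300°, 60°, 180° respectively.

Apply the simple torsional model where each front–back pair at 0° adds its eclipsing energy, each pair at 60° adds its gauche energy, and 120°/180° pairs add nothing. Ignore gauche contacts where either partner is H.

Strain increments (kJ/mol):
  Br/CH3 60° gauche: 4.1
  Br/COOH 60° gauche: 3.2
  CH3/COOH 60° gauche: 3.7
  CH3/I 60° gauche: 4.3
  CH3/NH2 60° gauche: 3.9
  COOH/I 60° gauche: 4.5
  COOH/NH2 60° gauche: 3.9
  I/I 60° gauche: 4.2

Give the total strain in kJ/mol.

This conformer (staggered): CH3(120°)/Br(60°) gauche 4.1; CH3(120°)/I(180°) gauche 4.3; COOH(240°)/NH2(300°) gauche 3.9; COOH(240°)/I(180°) gauche 4.5 → 16.8 kJ/mol.

16.8 kJ/mol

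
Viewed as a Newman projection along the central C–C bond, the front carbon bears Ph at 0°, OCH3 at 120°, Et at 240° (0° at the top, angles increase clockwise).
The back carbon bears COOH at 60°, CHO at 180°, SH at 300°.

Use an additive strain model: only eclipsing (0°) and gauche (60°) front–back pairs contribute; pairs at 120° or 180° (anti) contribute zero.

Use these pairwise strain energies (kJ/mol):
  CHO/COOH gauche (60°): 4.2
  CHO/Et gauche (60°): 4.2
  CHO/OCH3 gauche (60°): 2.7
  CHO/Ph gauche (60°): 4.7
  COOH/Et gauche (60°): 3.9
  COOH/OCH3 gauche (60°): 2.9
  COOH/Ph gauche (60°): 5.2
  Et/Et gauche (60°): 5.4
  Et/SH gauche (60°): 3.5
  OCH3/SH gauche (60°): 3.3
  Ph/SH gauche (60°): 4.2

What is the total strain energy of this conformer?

This conformer (staggered): Ph–COOH gauche, Ph–SH gauche, OCH3–COOH gauche, OCH3–CHO gauche, Et–CHO gauche, Et–SH gauche; 5.2 + 4.2 + 2.9 + 2.7 + 4.2 + 3.5 = 22.7 kJ/mol.

22.7 kJ/mol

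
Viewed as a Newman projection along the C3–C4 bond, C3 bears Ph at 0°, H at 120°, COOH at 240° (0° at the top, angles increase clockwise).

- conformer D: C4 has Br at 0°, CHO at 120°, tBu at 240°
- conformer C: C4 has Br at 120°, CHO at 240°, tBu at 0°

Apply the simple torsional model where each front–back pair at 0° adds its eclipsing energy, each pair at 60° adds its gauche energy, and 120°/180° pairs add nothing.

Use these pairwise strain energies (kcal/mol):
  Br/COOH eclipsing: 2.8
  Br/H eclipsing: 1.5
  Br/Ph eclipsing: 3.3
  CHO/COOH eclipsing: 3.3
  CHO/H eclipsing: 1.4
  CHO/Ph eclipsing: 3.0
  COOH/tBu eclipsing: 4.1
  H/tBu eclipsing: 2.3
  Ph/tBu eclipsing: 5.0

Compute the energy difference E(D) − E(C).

-1.0 kcal/mol

D (eclipsed): Ph–Br eclipsed, H–CHO eclipsed, COOH–tBu eclipsed; 3.3 + 1.4 + 4.1 = 8.8 kcal/mol.
C (eclipsed): Ph–tBu eclipsed, H–Br eclipsed, COOH–CHO eclipsed; 5.0 + 1.5 + 3.3 = 9.8 kcal/mol.
E(D) − E(C) = 8.8 − 9.8 = -1.0 kcal/mol.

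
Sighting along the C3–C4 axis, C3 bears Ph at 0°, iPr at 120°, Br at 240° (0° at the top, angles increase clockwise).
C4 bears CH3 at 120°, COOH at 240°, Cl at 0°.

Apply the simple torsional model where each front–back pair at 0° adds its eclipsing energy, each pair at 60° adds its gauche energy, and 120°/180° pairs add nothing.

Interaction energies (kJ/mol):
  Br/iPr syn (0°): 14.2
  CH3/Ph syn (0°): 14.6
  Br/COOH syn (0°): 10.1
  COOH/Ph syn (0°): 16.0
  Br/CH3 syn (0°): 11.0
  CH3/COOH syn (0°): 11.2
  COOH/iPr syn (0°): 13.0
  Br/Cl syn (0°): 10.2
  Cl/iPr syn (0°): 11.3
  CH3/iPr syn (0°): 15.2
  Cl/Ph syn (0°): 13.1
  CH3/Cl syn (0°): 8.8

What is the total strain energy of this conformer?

This conformer (eclipsed): Ph(0°)/Cl(0°) eclipsed 13.1; iPr(120°)/CH3(120°) eclipsed 15.2; Br(240°)/COOH(240°) eclipsed 10.1 → 38.4 kJ/mol.

38.4 kJ/mol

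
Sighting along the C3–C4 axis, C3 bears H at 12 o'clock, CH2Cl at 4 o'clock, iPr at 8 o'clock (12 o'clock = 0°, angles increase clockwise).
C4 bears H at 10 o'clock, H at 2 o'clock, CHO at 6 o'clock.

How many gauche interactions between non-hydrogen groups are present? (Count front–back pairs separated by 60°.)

2

Non-H gauche pairs: CH2Cl(120°)/CHO(180°); iPr(240°)/CHO(180°) — 2 interactions.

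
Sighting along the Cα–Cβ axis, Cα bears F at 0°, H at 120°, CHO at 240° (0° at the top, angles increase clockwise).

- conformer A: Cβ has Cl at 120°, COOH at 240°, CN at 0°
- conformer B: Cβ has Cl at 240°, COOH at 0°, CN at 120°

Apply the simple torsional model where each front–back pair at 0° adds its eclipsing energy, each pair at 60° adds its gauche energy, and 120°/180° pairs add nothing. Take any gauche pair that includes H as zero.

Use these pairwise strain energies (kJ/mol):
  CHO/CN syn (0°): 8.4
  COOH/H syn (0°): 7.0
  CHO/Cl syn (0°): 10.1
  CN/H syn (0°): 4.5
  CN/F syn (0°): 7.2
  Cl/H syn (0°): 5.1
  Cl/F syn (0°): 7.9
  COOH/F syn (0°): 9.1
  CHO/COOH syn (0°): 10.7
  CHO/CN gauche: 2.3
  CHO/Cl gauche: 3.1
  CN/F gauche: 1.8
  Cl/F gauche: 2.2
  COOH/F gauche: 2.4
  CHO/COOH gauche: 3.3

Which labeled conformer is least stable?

B

A (eclipsed): F(0°)/CN(0°) eclipsed 7.2; H(120°)/Cl(120°) eclipsed 5.1; CHO(240°)/COOH(240°) eclipsed 10.7 → 23.0 kJ/mol.
B (eclipsed): F(0°)/COOH(0°) eclipsed 9.1; H(120°)/CN(120°) eclipsed 4.5; CHO(240°)/Cl(240°) eclipsed 10.1 → 23.7 kJ/mol.
B has the highest total (23.7 kJ/mol).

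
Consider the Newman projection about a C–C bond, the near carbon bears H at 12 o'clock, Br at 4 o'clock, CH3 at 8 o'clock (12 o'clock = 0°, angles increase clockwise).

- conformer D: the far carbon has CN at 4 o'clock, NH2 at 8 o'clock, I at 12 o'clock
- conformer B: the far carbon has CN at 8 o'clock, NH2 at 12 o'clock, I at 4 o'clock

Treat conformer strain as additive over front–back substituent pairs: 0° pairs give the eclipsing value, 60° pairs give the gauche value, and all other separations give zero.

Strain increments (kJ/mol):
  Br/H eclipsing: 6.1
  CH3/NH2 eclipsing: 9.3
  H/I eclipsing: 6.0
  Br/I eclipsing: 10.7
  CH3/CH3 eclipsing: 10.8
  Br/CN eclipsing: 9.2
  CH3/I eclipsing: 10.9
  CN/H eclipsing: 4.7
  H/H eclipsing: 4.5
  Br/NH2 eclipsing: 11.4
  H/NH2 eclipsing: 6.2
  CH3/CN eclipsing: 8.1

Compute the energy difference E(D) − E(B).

D is eclipsed. H at 0° is eclipsed with I at 0° (6.0); Br at 120° is eclipsed with CN at 120° (9.2); CH3 at 240° is eclipsed with NH2 at 240° (9.3). Total 24.5 kJ/mol.
B is eclipsed. H at 0° is eclipsed with NH2 at 0° (6.2); Br at 120° is eclipsed with I at 120° (10.7); CH3 at 240° is eclipsed with CN at 240° (8.1). Total 25.0 kJ/mol.
E(D) − E(B) = 24.5 − 25.0 = -0.5 kJ/mol.

-0.5 kJ/mol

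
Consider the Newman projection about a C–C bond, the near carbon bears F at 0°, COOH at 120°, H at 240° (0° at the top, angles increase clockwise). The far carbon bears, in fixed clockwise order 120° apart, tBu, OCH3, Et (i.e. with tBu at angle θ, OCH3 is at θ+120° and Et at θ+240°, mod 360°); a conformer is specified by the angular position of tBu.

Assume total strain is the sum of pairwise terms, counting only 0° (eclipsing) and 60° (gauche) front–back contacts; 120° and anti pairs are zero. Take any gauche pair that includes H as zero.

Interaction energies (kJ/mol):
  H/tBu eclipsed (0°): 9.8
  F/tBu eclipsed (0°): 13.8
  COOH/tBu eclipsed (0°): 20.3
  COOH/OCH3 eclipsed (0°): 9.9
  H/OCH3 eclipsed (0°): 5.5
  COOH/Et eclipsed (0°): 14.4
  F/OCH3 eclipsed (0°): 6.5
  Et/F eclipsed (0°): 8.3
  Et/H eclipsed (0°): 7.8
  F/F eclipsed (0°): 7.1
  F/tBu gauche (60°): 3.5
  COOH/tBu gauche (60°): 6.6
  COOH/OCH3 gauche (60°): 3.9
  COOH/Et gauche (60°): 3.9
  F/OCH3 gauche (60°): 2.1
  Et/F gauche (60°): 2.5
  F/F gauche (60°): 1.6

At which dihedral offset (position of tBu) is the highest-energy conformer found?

120°

tBu at 0° is eclipsed. F at 0° is eclipsed with tBu at 0° (13.8); COOH at 120° is eclipsed with OCH3 at 120° (9.9); H at 240° is eclipsed with Et at 240° (7.8). Total 31.5 kJ/mol.
tBu at 60° is staggered. F at 0° is gauche with tBu at 60° (3.5); F at 0° is gauche with Et at 300° (2.5); COOH at 120° is gauche with tBu at 60° (6.6); COOH at 120° is gauche with OCH3 at 180° (3.9). Total 16.5 kJ/mol.
tBu at 120° is eclipsed. F at 0° is eclipsed with Et at 0° (8.3); COOH at 120° is eclipsed with tBu at 120° (20.3); H at 240° is eclipsed with OCH3 at 240° (5.5). Total 34.1 kJ/mol.
tBu at 180° is staggered. F at 0° is gauche with OCH3 at 300° (2.1); F at 0° is gauche with Et at 60° (2.5); COOH at 120° is gauche with tBu at 180° (6.6); COOH at 120° is gauche with Et at 60° (3.9). Total 15.1 kJ/mol.
tBu at 240° is eclipsed. F at 0° is eclipsed with OCH3 at 0° (6.5); COOH at 120° is eclipsed with Et at 120° (14.4); H at 240° is eclipsed with tBu at 240° (9.8). Total 30.7 kJ/mol.
tBu at 300° is staggered. F at 0° is gauche with tBu at 300° (3.5); F at 0° is gauche with OCH3 at 60° (2.1); COOH at 120° is gauche with OCH3 at 60° (3.9); COOH at 120° is gauche with Et at 180° (3.9). Total 13.4 kJ/mol.
The maximum (34.1 kJ/mol) occurs with tBu at 120°.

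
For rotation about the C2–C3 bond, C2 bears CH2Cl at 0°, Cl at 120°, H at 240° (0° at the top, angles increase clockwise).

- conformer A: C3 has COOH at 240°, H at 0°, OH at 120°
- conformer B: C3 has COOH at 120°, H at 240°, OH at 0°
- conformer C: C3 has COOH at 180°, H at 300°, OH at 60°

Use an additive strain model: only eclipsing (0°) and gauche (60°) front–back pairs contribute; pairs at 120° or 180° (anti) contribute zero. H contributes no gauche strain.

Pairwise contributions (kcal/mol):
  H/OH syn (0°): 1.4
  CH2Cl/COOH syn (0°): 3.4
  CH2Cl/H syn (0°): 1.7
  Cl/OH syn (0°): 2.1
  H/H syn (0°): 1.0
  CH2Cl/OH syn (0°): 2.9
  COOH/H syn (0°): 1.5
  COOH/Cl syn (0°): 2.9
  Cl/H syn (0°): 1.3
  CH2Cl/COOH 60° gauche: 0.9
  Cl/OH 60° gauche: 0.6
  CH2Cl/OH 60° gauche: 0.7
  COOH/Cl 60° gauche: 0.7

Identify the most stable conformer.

A (eclipsed): CH2Cl–H eclipsed, Cl–OH eclipsed, H–COOH eclipsed; 1.7 + 2.1 + 1.5 = 5.3 kcal/mol.
B (eclipsed): CH2Cl–OH eclipsed, Cl–COOH eclipsed, H–H eclipsed; 2.9 + 2.9 + 1.0 = 6.8 kcal/mol.
C (staggered): CH2Cl–OH gauche, Cl–COOH gauche, Cl–OH gauche; 0.7 + 0.7 + 0.6 = 2.0 kcal/mol.
C has the lowest total (2.0 kcal/mol).

C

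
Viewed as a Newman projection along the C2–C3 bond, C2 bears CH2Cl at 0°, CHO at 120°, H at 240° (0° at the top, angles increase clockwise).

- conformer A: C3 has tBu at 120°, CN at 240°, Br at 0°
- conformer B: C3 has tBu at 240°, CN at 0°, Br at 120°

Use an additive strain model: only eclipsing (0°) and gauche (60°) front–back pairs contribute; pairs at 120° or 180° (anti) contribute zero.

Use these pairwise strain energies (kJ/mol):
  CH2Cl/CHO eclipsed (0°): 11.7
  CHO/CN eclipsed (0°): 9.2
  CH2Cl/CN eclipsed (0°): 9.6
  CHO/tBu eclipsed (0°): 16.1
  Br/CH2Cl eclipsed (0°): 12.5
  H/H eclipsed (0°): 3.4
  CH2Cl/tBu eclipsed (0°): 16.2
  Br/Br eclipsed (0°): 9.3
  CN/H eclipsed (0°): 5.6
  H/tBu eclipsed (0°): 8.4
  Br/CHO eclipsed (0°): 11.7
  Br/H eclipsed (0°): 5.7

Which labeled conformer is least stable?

A

A (eclipsed): CH2Cl(0°)/Br(0°) eclipsed 12.5; CHO(120°)/tBu(120°) eclipsed 16.1; H(240°)/CN(240°) eclipsed 5.6 → 34.2 kJ/mol.
B (eclipsed): CH2Cl(0°)/CN(0°) eclipsed 9.6; CHO(120°)/Br(120°) eclipsed 11.7; H(240°)/tBu(240°) eclipsed 8.4 → 29.7 kJ/mol.
A has the highest total (34.2 kJ/mol).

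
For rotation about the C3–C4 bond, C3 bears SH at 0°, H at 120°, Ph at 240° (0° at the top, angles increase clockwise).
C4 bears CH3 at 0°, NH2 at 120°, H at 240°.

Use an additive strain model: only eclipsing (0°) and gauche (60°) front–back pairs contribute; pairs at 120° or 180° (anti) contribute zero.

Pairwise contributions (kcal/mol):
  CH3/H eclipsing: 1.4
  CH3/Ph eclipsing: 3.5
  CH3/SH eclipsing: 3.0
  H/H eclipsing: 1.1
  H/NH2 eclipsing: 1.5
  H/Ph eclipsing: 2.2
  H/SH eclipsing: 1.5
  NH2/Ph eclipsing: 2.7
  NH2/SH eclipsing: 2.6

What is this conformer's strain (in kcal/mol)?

This conformer (eclipsed): SH(0°)/CH3(0°) eclipsed 3.0; H(120°)/NH2(120°) eclipsed 1.5; Ph(240°)/H(240°) eclipsed 2.2 → 6.7 kcal/mol.

6.7 kcal/mol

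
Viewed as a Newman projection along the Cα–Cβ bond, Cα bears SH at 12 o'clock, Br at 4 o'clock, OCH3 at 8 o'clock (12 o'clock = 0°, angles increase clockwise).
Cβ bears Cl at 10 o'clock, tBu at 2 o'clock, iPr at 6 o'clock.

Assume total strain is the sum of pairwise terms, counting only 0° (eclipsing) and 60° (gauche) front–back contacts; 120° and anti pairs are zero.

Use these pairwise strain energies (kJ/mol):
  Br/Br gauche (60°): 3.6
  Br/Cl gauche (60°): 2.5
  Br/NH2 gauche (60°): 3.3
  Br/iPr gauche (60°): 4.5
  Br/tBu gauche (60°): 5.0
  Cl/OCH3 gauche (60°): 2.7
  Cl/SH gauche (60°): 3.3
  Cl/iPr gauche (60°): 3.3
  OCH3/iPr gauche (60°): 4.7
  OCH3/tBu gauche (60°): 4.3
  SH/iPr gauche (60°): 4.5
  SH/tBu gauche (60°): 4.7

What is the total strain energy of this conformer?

24.9 kJ/mol

This conformer is staggered. SH at 0° is gauche with Cl at 300° (3.3); SH at 0° is gauche with tBu at 60° (4.7); Br at 120° is gauche with tBu at 60° (5.0); Br at 120° is gauche with iPr at 180° (4.5); OCH3 at 240° is gauche with Cl at 300° (2.7); OCH3 at 240° is gauche with iPr at 180° (4.7). Total 24.9 kJ/mol.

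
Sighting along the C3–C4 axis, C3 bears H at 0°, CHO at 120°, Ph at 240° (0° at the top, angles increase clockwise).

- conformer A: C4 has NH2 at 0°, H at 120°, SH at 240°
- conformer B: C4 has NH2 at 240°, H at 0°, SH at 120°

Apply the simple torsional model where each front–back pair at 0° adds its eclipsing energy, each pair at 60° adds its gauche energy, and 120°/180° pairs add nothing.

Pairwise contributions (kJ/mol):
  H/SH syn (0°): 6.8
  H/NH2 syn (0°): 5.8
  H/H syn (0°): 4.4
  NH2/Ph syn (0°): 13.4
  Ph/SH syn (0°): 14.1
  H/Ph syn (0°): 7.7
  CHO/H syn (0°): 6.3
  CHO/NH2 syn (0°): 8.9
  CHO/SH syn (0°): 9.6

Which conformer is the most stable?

A (eclipsed): H(0°)/NH2(0°) eclipsed 5.8; CHO(120°)/H(120°) eclipsed 6.3; Ph(240°)/SH(240°) eclipsed 14.1 → 26.2 kJ/mol.
B (eclipsed): H(0°)/H(0°) eclipsed 4.4; CHO(120°)/SH(120°) eclipsed 9.6; Ph(240°)/NH2(240°) eclipsed 13.4 → 27.4 kJ/mol.
A has the lowest total (26.2 kJ/mol).

A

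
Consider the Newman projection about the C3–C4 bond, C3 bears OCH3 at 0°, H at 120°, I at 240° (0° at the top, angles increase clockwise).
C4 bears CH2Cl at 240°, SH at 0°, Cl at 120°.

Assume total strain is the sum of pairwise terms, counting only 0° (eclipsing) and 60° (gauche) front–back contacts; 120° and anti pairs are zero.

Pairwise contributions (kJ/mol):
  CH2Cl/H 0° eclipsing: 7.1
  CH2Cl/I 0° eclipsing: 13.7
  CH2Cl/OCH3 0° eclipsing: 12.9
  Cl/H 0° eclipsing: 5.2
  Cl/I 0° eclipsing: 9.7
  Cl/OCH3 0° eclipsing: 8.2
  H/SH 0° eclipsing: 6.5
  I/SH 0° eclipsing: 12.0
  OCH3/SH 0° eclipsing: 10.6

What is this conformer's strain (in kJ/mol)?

This conformer is eclipsed. OCH3 at 0° is eclipsed with SH at 0° (10.6); H at 120° is eclipsed with Cl at 120° (5.2); I at 240° is eclipsed with CH2Cl at 240° (13.7). Total 29.5 kJ/mol.

29.5 kJ/mol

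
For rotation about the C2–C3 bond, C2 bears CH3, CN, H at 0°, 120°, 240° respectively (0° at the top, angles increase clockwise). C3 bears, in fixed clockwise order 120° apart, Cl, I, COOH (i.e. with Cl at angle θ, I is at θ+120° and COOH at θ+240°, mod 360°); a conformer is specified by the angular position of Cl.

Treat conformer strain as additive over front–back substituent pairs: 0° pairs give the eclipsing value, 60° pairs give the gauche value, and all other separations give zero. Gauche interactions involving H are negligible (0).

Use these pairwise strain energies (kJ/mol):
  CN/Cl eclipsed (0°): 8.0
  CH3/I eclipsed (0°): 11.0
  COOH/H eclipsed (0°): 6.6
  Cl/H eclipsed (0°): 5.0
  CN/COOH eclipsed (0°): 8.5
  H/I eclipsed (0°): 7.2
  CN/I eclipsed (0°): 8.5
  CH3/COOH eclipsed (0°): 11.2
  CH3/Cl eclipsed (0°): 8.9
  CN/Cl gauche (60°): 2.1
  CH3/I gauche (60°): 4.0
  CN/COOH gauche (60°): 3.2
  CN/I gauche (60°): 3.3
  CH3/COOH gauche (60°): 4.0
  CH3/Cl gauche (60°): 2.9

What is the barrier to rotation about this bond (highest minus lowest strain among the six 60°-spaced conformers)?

Cl at 0° is eclipsed. CH3 at 0° is eclipsed with Cl at 0° (8.9); CN at 120° is eclipsed with I at 120° (8.5); H at 240° is eclipsed with COOH at 240° (6.6). Total 24.0 kJ/mol.
Cl at 60° is staggered. CH3 at 0° is gauche with Cl at 60° (2.9); CH3 at 0° is gauche with COOH at 300° (4.0); CN at 120° is gauche with Cl at 60° (2.1); CN at 120° is gauche with I at 180° (3.3). Total 12.3 kJ/mol.
Cl at 120° is eclipsed. CH3 at 0° is eclipsed with COOH at 0° (11.2); CN at 120° is eclipsed with Cl at 120° (8.0); H at 240° is eclipsed with I at 240° (7.2). Total 26.4 kJ/mol.
Cl at 180° is staggered. CH3 at 0° is gauche with I at 300° (4.0); CH3 at 0° is gauche with COOH at 60° (4.0); CN at 120° is gauche with Cl at 180° (2.1); CN at 120° is gauche with COOH at 60° (3.2). Total 13.3 kJ/mol.
Cl at 240° is eclipsed. CH3 at 0° is eclipsed with I at 0° (11.0); CN at 120° is eclipsed with COOH at 120° (8.5); H at 240° is eclipsed with Cl at 240° (5.0). Total 24.5 kJ/mol.
Cl at 300° is staggered. CH3 at 0° is gauche with Cl at 300° (2.9); CH3 at 0° is gauche with I at 60° (4.0); CN at 120° is gauche with I at 60° (3.3); CN at 120° is gauche with COOH at 180° (3.2). Total 13.4 kJ/mol.
Max at 120° (26.4 kJ/mol), min at 60° (12.3 kJ/mol); barrier = 14.1 kJ/mol.

14.1 kJ/mol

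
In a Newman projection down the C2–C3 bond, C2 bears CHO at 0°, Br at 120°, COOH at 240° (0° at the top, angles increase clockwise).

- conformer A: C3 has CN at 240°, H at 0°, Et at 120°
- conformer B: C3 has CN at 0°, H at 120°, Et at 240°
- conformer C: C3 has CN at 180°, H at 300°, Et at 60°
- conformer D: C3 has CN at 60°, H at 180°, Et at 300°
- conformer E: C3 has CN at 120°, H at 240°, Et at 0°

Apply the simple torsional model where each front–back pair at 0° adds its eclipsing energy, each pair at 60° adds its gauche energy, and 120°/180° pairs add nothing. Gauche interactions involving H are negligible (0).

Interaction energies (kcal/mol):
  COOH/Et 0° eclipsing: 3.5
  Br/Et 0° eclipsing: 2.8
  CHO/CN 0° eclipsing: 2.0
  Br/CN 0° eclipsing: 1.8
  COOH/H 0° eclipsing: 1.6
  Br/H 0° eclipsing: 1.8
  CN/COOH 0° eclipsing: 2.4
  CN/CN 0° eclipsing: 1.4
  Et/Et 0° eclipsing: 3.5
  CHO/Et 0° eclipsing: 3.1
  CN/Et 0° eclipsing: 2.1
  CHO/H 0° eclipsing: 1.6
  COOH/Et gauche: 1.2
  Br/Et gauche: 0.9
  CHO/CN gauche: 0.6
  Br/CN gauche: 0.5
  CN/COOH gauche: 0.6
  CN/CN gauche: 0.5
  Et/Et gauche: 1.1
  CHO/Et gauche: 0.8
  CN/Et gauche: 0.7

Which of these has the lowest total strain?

A (eclipsed): CHO(0°)/H(0°) eclipsed 1.6; Br(120°)/Et(120°) eclipsed 2.8; COOH(240°)/CN(240°) eclipsed 2.4 → 6.8 kcal/mol.
B (eclipsed): CHO(0°)/CN(0°) eclipsed 2.0; Br(120°)/H(120°) eclipsed 1.8; COOH(240°)/Et(240°) eclipsed 3.5 → 7.3 kcal/mol.
C (staggered): CHO(0°)/Et(60°) gauche 0.8; Br(120°)/CN(180°) gauche 0.5; Br(120°)/Et(60°) gauche 0.9; COOH(240°)/CN(180°) gauche 0.6 → 2.8 kcal/mol.
D (staggered): CHO(0°)/CN(60°) gauche 0.6; CHO(0°)/Et(300°) gauche 0.8; Br(120°)/CN(60°) gauche 0.5; COOH(240°)/Et(300°) gauche 1.2 → 3.1 kcal/mol.
E (eclipsed): CHO(0°)/Et(0°) eclipsed 3.1; Br(120°)/CN(120°) eclipsed 1.8; COOH(240°)/H(240°) eclipsed 1.6 → 6.5 kcal/mol.
C has the lowest total (2.8 kcal/mol).

C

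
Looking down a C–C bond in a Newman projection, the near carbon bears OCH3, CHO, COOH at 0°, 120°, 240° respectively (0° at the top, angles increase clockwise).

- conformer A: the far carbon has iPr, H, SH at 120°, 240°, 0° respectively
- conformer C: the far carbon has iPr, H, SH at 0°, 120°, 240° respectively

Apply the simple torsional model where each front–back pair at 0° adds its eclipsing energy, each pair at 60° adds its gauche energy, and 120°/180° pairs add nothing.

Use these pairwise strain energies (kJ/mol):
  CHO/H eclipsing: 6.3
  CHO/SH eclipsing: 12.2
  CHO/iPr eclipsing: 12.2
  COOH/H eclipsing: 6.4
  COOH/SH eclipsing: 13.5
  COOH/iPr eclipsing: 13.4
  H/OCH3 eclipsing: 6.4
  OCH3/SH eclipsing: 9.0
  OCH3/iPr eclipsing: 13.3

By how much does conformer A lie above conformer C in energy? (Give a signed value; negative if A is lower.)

-5.5 kJ/mol

A (eclipsed): OCH3(0°)/SH(0°) eclipsed 9.0; CHO(120°)/iPr(120°) eclipsed 12.2; COOH(240°)/H(240°) eclipsed 6.4 → 27.6 kJ/mol.
C (eclipsed): OCH3(0°)/iPr(0°) eclipsed 13.3; CHO(120°)/H(120°) eclipsed 6.3; COOH(240°)/SH(240°) eclipsed 13.5 → 33.1 kJ/mol.
E(A) − E(C) = 27.6 − 33.1 = -5.5 kJ/mol.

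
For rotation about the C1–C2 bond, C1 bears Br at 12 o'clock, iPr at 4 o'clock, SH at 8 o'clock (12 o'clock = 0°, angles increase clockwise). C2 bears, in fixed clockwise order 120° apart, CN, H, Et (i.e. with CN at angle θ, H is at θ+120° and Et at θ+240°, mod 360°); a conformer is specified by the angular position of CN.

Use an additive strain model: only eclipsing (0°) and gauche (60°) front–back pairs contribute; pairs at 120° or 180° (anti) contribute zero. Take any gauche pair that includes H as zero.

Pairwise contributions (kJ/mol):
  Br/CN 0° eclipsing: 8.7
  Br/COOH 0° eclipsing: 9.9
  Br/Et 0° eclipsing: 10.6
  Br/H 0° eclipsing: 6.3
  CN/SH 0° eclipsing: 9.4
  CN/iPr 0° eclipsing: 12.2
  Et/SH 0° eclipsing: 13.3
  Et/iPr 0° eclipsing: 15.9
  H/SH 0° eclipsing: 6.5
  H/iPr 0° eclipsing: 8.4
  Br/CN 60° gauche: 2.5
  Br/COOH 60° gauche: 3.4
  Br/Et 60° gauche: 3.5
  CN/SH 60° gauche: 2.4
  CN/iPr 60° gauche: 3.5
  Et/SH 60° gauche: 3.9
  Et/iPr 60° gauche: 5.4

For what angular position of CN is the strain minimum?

CN at 0° (eclipsed): Br–CN eclipsed, iPr–H eclipsed, SH–Et eclipsed; 8.7 + 8.4 + 13.3 = 30.4 kJ/mol.
CN at 60° (staggered): Br–CN gauche, Br–Et gauche, iPr–CN gauche, SH–Et gauche; 2.5 + 3.5 + 3.5 + 3.9 = 13.4 kJ/mol.
CN at 120° (eclipsed): Br–Et eclipsed, iPr–CN eclipsed, SH–H eclipsed; 10.6 + 12.2 + 6.5 = 29.3 kJ/mol.
CN at 180° (staggered): Br–Et gauche, iPr–CN gauche, iPr–Et gauche, SH–CN gauche; 3.5 + 3.5 + 5.4 + 2.4 = 14.8 kJ/mol.
CN at 240° (eclipsed): Br–H eclipsed, iPr–Et eclipsed, SH–CN eclipsed; 6.3 + 15.9 + 9.4 = 31.6 kJ/mol.
CN at 300° (staggered): Br–CN gauche, iPr–Et gauche, SH–CN gauche, SH–Et gauche; 2.5 + 5.4 + 2.4 + 3.9 = 14.2 kJ/mol.
The minimum (13.4 kJ/mol) occurs with CN at 60°.

60°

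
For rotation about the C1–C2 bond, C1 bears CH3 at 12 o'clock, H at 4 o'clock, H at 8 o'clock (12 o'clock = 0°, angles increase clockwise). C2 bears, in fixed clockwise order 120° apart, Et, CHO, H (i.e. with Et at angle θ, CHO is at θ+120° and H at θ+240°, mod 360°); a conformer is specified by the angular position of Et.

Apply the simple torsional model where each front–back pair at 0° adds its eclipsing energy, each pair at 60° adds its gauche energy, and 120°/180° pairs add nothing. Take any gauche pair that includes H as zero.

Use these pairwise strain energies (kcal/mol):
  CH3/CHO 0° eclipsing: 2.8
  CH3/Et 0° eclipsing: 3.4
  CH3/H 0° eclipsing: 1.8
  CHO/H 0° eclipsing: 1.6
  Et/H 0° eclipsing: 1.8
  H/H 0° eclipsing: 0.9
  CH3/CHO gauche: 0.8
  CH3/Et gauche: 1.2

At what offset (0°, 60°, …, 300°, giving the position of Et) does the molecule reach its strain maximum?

0°

Et at 0° (eclipsed): CH3(0°)/Et(0°) eclipsed 3.4; H(120°)/CHO(120°) eclipsed 1.6; H(240°)/H(240°) eclipsed 0.9 → 5.9 kcal/mol.
Et at 60° (staggered): CH3(0°)/Et(60°) gauche 1.2 → 1.2 kcal/mol.
Et at 120° (eclipsed): CH3(0°)/H(0°) eclipsed 1.8; H(120°)/Et(120°) eclipsed 1.8; H(240°)/CHO(240°) eclipsed 1.6 → 5.2 kcal/mol.
Et at 180° (staggered): CH3(0°)/CHO(300°) gauche 0.8 → 0.8 kcal/mol.
Et at 240° (eclipsed): CH3(0°)/CHO(0°) eclipsed 2.8; H(120°)/H(120°) eclipsed 0.9; H(240°)/Et(240°) eclipsed 1.8 → 5.5 kcal/mol.
Et at 300° (staggered): CH3(0°)/Et(300°) gauche 1.2; CH3(0°)/CHO(60°) gauche 0.8 → 2.0 kcal/mol.
The maximum (5.9 kcal/mol) occurs with Et at 0°.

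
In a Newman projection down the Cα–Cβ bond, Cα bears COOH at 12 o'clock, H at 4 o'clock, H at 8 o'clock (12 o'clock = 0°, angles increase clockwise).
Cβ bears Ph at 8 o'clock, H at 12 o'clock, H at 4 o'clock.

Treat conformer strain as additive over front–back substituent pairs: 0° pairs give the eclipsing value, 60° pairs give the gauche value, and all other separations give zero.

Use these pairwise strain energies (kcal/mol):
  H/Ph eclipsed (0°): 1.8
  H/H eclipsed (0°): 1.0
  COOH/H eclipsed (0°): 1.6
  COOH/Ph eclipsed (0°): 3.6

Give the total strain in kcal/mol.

This conformer is eclipsed. COOH at 0° is eclipsed with H at 0° (1.6); H at 120° is eclipsed with H at 120° (1.0); H at 240° is eclipsed with Ph at 240° (1.8). Total 4.4 kcal/mol.

4.4 kcal/mol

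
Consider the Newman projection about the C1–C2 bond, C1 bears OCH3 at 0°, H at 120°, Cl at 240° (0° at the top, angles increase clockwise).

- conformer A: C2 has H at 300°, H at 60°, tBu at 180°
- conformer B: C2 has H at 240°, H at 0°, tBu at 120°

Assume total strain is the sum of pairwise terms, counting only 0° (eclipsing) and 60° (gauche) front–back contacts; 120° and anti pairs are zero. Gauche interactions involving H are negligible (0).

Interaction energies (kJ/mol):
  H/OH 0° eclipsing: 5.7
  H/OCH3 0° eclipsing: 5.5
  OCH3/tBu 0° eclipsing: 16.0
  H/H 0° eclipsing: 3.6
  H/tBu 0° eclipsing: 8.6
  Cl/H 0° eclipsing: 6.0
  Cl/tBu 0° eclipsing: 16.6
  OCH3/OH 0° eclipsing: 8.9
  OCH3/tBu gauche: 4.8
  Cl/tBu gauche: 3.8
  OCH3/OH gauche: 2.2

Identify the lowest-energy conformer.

A (staggered): Cl–tBu gauche; 3.8 = 3.8 kJ/mol.
B (eclipsed): OCH3–H eclipsed, H–tBu eclipsed, Cl–H eclipsed; 5.5 + 8.6 + 6.0 = 20.1 kJ/mol.
A has the lowest total (3.8 kJ/mol).

A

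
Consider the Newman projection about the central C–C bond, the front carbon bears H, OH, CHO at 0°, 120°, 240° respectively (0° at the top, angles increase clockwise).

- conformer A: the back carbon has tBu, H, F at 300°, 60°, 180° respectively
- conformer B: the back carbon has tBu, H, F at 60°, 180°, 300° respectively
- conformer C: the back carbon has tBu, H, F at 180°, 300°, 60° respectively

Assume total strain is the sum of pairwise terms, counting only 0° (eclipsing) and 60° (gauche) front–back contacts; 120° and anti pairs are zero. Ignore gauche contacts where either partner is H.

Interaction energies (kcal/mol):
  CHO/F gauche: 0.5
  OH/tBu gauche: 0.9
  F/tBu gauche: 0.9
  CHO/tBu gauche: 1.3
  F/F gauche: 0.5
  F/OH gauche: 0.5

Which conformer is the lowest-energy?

B

A (staggered): OH–F gauche, CHO–tBu gauche, CHO–F gauche; 0.5 + 1.3 + 0.5 = 2.3 kcal/mol.
B (staggered): OH–tBu gauche, CHO–F gauche; 0.9 + 0.5 = 1.4 kcal/mol.
C (staggered): OH–tBu gauche, OH–F gauche, CHO–tBu gauche; 0.9 + 0.5 + 1.3 = 2.7 kcal/mol.
B has the lowest total (1.4 kcal/mol).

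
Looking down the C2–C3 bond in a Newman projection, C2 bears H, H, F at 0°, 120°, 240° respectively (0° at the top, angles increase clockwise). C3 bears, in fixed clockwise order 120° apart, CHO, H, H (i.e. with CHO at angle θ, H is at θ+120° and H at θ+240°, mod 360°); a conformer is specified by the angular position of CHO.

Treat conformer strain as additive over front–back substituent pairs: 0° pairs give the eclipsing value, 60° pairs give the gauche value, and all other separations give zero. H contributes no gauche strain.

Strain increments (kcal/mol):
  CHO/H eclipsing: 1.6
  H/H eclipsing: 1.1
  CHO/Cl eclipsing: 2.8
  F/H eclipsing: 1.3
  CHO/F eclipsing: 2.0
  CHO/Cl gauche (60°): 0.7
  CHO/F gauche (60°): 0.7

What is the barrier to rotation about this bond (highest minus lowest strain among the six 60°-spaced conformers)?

CHO at 0° is eclipsed. H at 0° is eclipsed with CHO at 0° (1.6); H at 120° is eclipsed with H at 120° (1.1); F at 240° is eclipsed with H at 240° (1.3). Total 4.0 kcal/mol.
CHO at 60° (staggered): no non-H gauche contacts → 0.0 kcal/mol.
CHO at 120° is eclipsed. H at 0° is eclipsed with H at 0° (1.1); H at 120° is eclipsed with CHO at 120° (1.6); F at 240° is eclipsed with H at 240° (1.3). Total 4.0 kcal/mol.
CHO at 180° is staggered. F at 240° is gauche with CHO at 180° (0.7). Total 0.7 kcal/mol.
CHO at 240° is eclipsed. H at 0° is eclipsed with H at 0° (1.1); H at 120° is eclipsed with H at 120° (1.1); F at 240° is eclipsed with CHO at 240° (2.0). Total 4.2 kcal/mol.
CHO at 300° is staggered. F at 240° is gauche with CHO at 300° (0.7). Total 0.7 kcal/mol.
Max at 240° (4.2 kcal/mol), min at 60° (0.0 kcal/mol); barrier = 4.2 kcal/mol.

4.2 kcal/mol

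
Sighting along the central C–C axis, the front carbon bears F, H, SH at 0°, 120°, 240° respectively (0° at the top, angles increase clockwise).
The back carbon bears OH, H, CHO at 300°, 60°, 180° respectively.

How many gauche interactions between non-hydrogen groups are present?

Non-H gauche pairs: F(0°)/OH(300°); SH(240°)/OH(300°); SH(240°)/CHO(180°) — 3 interactions.

3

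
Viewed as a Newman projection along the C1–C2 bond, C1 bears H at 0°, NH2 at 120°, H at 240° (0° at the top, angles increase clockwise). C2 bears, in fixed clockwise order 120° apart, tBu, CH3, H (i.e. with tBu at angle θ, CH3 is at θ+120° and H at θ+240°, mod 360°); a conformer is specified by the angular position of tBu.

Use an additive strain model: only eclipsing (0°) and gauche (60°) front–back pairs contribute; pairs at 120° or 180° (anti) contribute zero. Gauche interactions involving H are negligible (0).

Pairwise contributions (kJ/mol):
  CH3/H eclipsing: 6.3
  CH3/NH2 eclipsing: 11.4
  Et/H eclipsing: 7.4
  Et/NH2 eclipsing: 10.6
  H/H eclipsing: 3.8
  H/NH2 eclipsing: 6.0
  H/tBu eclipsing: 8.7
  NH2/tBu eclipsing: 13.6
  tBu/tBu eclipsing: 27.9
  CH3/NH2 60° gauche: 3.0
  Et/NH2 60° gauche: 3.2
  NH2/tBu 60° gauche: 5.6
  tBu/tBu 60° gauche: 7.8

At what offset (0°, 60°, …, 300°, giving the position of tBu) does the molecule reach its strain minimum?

300°

tBu at 0° is eclipsed. H at 0° is eclipsed with tBu at 0° (8.7); NH2 at 120° is eclipsed with CH3 at 120° (11.4); H at 240° is eclipsed with H at 240° (3.8). Total 23.9 kJ/mol.
tBu at 60° is staggered. NH2 at 120° is gauche with tBu at 60° (5.6); NH2 at 120° is gauche with CH3 at 180° (3.0). Total 8.6 kJ/mol.
tBu at 120° is eclipsed. H at 0° is eclipsed with H at 0° (3.8); NH2 at 120° is eclipsed with tBu at 120° (13.6); H at 240° is eclipsed with CH3 at 240° (6.3). Total 23.7 kJ/mol.
tBu at 180° is staggered. NH2 at 120° is gauche with tBu at 180° (5.6). Total 5.6 kJ/mol.
tBu at 240° is eclipsed. H at 0° is eclipsed with CH3 at 0° (6.3); NH2 at 120° is eclipsed with H at 120° (6.0); H at 240° is eclipsed with tBu at 240° (8.7). Total 21.0 kJ/mol.
tBu at 300° is staggered. NH2 at 120° is gauche with CH3 at 60° (3.0). Total 3.0 kJ/mol.
The minimum (3.0 kJ/mol) occurs with tBu at 300°.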